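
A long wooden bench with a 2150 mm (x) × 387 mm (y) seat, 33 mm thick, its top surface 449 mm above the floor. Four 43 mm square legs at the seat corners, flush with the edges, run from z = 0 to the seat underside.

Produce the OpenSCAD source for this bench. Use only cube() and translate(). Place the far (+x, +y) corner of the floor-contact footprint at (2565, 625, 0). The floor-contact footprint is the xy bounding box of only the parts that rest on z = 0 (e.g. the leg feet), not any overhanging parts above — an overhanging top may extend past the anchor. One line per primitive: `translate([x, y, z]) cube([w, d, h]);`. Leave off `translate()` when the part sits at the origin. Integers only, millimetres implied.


translate([415, 238, 416]) cube([2150, 387, 33]);
translate([415, 238, 0]) cube([43, 43, 416]);
translate([415, 582, 0]) cube([43, 43, 416]);
translate([2522, 238, 0]) cube([43, 43, 416]);
translate([2522, 582, 0]) cube([43, 43, 416]);


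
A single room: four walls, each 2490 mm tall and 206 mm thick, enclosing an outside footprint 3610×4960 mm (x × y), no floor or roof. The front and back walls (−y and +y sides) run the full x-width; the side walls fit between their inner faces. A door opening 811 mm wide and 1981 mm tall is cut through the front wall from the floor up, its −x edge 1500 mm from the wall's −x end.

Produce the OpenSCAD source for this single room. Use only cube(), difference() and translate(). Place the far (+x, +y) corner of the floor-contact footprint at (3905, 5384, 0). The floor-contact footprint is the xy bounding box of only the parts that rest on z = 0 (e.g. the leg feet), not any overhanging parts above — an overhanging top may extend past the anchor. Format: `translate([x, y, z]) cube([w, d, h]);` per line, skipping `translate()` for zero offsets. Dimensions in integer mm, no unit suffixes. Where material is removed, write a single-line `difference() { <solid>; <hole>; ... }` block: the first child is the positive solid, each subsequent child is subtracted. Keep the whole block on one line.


difference() { translate([295, 424, 0]) cube([3610, 206, 2490]); translate([1795, 424, 0]) cube([811, 206, 1981]); }
translate([295, 5178, 0]) cube([3610, 206, 2490]);
translate([295, 630, 0]) cube([206, 4548, 2490]);
translate([3699, 630, 0]) cube([206, 4548, 2490]);


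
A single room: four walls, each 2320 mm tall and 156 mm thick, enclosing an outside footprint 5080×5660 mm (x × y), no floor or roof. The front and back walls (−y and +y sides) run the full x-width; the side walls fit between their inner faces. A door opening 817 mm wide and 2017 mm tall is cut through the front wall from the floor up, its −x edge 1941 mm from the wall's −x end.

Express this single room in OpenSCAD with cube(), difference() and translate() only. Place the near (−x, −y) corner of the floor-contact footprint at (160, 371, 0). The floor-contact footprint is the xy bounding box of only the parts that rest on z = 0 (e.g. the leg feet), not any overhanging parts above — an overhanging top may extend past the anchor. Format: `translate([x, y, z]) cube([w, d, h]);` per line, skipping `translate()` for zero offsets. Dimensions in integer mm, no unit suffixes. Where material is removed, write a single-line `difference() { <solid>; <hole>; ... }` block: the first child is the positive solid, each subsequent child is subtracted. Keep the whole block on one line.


difference() { translate([160, 371, 0]) cube([5080, 156, 2320]); translate([2101, 371, 0]) cube([817, 156, 2017]); }
translate([160, 5875, 0]) cube([5080, 156, 2320]);
translate([160, 527, 0]) cube([156, 5348, 2320]);
translate([5084, 527, 0]) cube([156, 5348, 2320]);


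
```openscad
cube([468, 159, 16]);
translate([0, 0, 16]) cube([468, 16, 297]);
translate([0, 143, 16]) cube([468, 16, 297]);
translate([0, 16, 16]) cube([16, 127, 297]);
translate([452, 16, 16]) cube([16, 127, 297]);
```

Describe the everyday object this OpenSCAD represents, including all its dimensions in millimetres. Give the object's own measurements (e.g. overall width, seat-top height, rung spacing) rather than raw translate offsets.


An open-topped rectangular box: outside dimensions 468×159×313 mm, with a uniform wall and base thickness of 16 mm. The base is a full 468×159 slab on the floor; four walls sit on top of the base. The front and back walls (the −y and +y sides) span the full width; the two side walls fit between them.


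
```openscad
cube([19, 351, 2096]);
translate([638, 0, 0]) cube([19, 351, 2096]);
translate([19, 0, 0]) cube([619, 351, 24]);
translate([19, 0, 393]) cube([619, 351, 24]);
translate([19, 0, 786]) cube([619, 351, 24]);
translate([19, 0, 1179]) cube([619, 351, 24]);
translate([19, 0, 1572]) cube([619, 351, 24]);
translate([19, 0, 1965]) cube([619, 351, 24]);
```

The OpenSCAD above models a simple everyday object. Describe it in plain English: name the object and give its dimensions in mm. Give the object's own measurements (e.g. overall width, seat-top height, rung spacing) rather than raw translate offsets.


An open bookshelf. Two side panels, each 19 mm thick, 351 mm deep and 2096 mm tall, stand 657 mm apart (outside-to-outside). Between them sit 6 shelves, each 24 mm thick and 351 mm deep, spanning the full gap between the sides. The bottom shelf rests on the floor (its underside at z = 0) and the clear gap between one shelf's top and the next shelf's underside is 369 mm.


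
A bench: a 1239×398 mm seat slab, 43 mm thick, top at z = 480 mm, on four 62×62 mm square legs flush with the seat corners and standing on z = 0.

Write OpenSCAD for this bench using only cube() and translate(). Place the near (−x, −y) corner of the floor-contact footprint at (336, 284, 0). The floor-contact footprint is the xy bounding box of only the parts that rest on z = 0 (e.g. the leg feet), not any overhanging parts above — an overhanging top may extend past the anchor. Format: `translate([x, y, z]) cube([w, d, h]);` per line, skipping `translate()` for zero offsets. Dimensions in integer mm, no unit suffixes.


translate([336, 284, 437]) cube([1239, 398, 43]);
translate([336, 284, 0]) cube([62, 62, 437]);
translate([336, 620, 0]) cube([62, 62, 437]);
translate([1513, 284, 0]) cube([62, 62, 437]);
translate([1513, 620, 0]) cube([62, 62, 437]);


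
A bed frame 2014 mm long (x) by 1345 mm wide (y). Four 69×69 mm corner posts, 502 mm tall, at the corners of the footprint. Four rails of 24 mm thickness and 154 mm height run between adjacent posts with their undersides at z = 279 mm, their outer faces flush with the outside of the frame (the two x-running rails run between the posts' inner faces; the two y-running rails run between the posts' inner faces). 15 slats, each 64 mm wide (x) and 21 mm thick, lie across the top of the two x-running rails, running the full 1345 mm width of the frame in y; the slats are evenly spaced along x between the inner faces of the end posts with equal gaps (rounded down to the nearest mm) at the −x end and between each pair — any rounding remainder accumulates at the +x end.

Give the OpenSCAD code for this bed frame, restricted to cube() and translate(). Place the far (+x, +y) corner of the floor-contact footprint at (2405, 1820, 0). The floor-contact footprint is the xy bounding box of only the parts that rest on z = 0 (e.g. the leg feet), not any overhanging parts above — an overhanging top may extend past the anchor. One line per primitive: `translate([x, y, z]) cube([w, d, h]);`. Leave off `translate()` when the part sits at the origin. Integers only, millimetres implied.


// slat z = rail_z + rail_h = 279 + 154 = 433
// slat gap = ⌊(1876 − 15·64) / 16⌋ = 57
translate([391, 475, 0]) cube([69, 69, 502]);
translate([391, 1751, 0]) cube([69, 69, 502]);
translate([2336, 475, 0]) cube([69, 69, 502]);
translate([2336, 1751, 0]) cube([69, 69, 502]);
translate([460, 475, 279]) cube([1876, 24, 154]);
translate([460, 1796, 279]) cube([1876, 24, 154]);
translate([391, 544, 279]) cube([24, 1207, 154]);
translate([2381, 544, 279]) cube([24, 1207, 154]);
translate([517, 475, 433]) cube([64, 1345, 21]);
translate([638, 475, 433]) cube([64, 1345, 21]);
translate([759, 475, 433]) cube([64, 1345, 21]);
translate([880, 475, 433]) cube([64, 1345, 21]);
translate([1001, 475, 433]) cube([64, 1345, 21]);
translate([1122, 475, 433]) cube([64, 1345, 21]);
translate([1243, 475, 433]) cube([64, 1345, 21]);
translate([1364, 475, 433]) cube([64, 1345, 21]);
translate([1485, 475, 433]) cube([64, 1345, 21]);
translate([1606, 475, 433]) cube([64, 1345, 21]);
translate([1727, 475, 433]) cube([64, 1345, 21]);
translate([1848, 475, 433]) cube([64, 1345, 21]);
translate([1969, 475, 433]) cube([64, 1345, 21]);
translate([2090, 475, 433]) cube([64, 1345, 21]);
translate([2211, 475, 433]) cube([64, 1345, 21]);


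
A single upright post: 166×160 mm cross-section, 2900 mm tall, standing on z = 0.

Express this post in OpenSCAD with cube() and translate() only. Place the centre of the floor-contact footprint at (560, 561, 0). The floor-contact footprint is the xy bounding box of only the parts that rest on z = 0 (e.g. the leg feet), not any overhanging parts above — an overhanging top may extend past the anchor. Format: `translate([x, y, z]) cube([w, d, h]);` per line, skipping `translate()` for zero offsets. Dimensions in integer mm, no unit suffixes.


translate([477, 481, 0]) cube([166, 160, 2900]);


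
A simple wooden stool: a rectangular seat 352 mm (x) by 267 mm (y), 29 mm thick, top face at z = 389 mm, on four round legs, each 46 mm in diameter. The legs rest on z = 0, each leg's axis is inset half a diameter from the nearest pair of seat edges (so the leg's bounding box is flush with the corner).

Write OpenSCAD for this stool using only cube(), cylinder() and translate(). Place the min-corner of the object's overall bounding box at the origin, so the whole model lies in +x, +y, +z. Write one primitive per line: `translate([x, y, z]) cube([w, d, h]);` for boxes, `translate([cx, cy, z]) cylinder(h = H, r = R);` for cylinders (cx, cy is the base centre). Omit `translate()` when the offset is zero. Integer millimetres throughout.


translate([0, 0, 360]) cube([352, 267, 29]);
translate([23, 23, 0]) cylinder(h = 360, r = 23);
translate([329, 23, 0]) cylinder(h = 360, r = 23);
translate([23, 244, 0]) cylinder(h = 360, r = 23);
translate([329, 244, 0]) cylinder(h = 360, r = 23);


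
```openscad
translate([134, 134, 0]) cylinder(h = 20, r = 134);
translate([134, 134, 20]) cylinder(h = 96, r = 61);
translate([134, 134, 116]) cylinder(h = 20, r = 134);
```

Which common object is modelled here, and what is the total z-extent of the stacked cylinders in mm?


A spool. The overall height is 136 mm.

Three coaxial cylinders, large–small–large — a spool. Two 20 mm flanges and a 96 mm core give 20 + 96 + 20 = 136 mm.


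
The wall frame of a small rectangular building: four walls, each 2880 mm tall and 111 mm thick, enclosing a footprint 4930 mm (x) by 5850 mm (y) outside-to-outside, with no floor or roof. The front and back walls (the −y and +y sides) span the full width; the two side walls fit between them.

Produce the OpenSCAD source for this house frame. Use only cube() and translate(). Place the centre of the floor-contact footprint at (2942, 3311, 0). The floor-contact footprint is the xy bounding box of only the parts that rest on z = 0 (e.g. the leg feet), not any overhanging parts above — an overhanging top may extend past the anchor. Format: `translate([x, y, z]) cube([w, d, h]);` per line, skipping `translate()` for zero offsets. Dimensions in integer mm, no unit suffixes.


translate([477, 386, 0]) cube([4930, 111, 2880]);
translate([477, 6125, 0]) cube([4930, 111, 2880]);
translate([477, 497, 0]) cube([111, 5628, 2880]);
translate([5296, 497, 0]) cube([111, 5628, 2880]);


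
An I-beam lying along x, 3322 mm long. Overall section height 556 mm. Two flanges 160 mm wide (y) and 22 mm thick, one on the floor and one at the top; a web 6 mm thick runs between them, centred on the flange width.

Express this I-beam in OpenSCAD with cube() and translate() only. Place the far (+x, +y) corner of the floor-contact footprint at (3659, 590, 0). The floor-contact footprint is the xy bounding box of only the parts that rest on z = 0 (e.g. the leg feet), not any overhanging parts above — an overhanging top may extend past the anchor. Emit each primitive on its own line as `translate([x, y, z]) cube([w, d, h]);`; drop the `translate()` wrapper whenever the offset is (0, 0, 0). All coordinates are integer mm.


translate([337, 430, 0]) cube([3322, 160, 22]);
translate([337, 507, 22]) cube([3322, 6, 512]);
translate([337, 430, 534]) cube([3322, 160, 22]);


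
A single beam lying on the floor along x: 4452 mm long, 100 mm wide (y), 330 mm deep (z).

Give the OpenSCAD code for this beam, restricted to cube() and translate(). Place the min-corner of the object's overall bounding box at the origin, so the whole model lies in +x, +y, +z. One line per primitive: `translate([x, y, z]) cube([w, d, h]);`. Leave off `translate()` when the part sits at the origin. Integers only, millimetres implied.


cube([4452, 100, 330]);


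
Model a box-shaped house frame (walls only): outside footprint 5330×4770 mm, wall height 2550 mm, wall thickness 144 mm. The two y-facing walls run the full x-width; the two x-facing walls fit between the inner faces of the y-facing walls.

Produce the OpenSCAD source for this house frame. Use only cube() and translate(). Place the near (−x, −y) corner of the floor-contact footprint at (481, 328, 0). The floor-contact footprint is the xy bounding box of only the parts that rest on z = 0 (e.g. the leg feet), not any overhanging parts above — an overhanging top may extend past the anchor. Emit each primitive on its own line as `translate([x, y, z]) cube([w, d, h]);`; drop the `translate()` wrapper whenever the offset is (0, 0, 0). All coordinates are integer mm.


translate([481, 328, 0]) cube([5330, 144, 2550]);
translate([481, 4954, 0]) cube([5330, 144, 2550]);
translate([481, 472, 0]) cube([144, 4482, 2550]);
translate([5667, 472, 0]) cube([144, 4482, 2550]);


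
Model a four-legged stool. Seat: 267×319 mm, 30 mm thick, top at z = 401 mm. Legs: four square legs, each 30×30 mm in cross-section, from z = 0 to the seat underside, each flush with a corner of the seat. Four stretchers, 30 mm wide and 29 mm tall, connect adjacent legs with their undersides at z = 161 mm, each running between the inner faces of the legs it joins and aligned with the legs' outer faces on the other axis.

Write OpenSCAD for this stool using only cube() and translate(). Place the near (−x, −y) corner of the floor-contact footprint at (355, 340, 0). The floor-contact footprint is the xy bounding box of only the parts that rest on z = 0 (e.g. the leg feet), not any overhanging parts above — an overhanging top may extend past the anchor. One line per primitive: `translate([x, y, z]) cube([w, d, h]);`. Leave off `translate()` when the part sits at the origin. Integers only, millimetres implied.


translate([355, 340, 371]) cube([267, 319, 30]);
translate([355, 340, 0]) cube([30, 30, 371]);
translate([592, 340, 0]) cube([30, 30, 371]);
translate([355, 629, 0]) cube([30, 30, 371]);
translate([592, 629, 0]) cube([30, 30, 371]);
translate([385, 340, 161]) cube([207, 30, 29]);
translate([385, 629, 161]) cube([207, 30, 29]);
translate([355, 370, 161]) cube([30, 259, 29]);
translate([592, 370, 161]) cube([30, 259, 29]);


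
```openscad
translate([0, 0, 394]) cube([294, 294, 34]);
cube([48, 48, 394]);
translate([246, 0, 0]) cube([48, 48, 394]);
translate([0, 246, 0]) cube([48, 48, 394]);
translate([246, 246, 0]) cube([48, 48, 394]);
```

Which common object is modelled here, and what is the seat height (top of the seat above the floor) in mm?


A stool. The seat height is 428 mm.

A 294×294×34 slab at z = 394 on four corner posts — a stool. The seat top is 394 + 34 = 428 mm.


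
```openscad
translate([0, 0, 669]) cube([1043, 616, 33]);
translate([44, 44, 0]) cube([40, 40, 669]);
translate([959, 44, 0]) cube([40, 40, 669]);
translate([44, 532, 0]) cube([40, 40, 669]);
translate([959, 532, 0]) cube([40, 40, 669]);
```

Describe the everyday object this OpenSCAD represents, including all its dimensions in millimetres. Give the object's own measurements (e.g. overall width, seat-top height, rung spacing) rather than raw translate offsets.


A table: top 1043 mm (x) × 616 mm (y), 33 mm thick, upper face at z = 702 mm, on four 40×40 mm square legs, each inset 44 mm from the nearest pair of top edges from z = 0 to the bottom of the top.


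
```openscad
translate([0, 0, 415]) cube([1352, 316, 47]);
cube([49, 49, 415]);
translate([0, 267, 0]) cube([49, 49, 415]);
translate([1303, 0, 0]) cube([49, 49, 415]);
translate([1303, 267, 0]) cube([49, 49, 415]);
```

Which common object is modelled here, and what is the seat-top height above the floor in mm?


A bench. The seat-top height is 462 mm.

A long slab on four corner posts — a bench. The slab sits at z = 415 with thickness 47, so the top is 415 + 47 = 462 mm.


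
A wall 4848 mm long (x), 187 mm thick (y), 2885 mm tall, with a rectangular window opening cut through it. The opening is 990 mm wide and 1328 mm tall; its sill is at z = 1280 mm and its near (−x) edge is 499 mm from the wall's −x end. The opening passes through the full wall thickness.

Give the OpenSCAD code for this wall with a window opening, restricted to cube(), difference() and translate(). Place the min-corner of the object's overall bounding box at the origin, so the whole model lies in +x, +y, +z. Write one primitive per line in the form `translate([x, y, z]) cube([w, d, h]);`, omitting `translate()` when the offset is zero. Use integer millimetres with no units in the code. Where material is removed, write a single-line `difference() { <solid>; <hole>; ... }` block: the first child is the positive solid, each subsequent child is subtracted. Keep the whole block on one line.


difference() { cube([4848, 187, 2885]); translate([499, 0, 1280]) cube([990, 187, 1328]); }


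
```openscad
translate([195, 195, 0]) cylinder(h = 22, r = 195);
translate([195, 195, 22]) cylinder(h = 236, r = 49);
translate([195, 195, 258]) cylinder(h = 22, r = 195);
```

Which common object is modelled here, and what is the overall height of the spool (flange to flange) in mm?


A spool. The overall height is 280 mm.

Three coaxial cylinders, large–small–large — a spool. Two 22 mm flanges and a 236 mm core give 22 + 236 + 22 = 280 mm.


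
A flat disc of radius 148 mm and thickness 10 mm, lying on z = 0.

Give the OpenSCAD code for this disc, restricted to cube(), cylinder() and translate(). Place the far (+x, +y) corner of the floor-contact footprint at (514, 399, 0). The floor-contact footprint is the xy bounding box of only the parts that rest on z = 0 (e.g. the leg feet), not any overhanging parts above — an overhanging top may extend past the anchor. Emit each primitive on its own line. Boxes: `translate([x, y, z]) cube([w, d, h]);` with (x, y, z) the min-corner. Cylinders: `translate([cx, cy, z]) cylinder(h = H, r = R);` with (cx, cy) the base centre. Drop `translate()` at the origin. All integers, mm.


translate([366, 251, 0]) cylinder(h = 10, r = 148);


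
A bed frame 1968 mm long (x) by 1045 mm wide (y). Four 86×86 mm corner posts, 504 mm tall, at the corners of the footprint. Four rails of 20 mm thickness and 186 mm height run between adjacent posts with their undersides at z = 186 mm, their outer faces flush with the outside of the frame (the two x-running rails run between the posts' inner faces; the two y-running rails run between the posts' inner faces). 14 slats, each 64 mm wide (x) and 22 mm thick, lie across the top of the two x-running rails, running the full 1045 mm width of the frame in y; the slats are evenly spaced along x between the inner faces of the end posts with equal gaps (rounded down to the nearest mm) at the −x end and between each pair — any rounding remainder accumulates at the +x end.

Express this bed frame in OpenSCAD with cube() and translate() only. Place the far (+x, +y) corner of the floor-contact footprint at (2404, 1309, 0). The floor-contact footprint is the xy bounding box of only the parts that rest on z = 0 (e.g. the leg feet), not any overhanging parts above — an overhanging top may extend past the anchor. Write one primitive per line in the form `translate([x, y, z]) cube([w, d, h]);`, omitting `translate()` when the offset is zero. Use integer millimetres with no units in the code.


translate([436, 264, 0]) cube([86, 86, 504]);
translate([436, 1223, 0]) cube([86, 86, 504]);
translate([2318, 264, 0]) cube([86, 86, 504]);
translate([2318, 1223, 0]) cube([86, 86, 504]);
translate([522, 264, 186]) cube([1796, 20, 186]);
translate([522, 1289, 186]) cube([1796, 20, 186]);
translate([436, 350, 186]) cube([20, 873, 186]);
translate([2384, 350, 186]) cube([20, 873, 186]);
translate([582, 264, 372]) cube([64, 1045, 22]);
translate([706, 264, 372]) cube([64, 1045, 22]);
translate([830, 264, 372]) cube([64, 1045, 22]);
translate([954, 264, 372]) cube([64, 1045, 22]);
translate([1078, 264, 372]) cube([64, 1045, 22]);
translate([1202, 264, 372]) cube([64, 1045, 22]);
translate([1326, 264, 372]) cube([64, 1045, 22]);
translate([1450, 264, 372]) cube([64, 1045, 22]);
translate([1574, 264, 372]) cube([64, 1045, 22]);
translate([1698, 264, 372]) cube([64, 1045, 22]);
translate([1822, 264, 372]) cube([64, 1045, 22]);
translate([1946, 264, 372]) cube([64, 1045, 22]);
translate([2070, 264, 372]) cube([64, 1045, 22]);
translate([2194, 264, 372]) cube([64, 1045, 22]);


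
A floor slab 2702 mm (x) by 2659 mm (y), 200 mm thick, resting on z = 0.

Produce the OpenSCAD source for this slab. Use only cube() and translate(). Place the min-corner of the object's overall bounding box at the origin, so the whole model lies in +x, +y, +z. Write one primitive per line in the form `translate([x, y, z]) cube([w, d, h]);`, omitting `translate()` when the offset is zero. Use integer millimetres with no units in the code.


cube([2702, 2659, 200]);


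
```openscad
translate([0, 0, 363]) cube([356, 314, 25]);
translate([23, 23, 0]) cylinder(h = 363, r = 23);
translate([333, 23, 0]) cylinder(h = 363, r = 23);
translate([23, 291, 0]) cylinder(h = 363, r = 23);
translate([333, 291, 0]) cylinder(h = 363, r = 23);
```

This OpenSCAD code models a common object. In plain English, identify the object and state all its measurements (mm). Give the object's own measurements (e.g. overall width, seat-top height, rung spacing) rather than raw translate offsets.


A four-legged stool. The seat is a 356×314×25 mm slab whose top surface is at z = 388 mm; four round legs, each 46 mm in diameter, run from the floor (z = 0) to the underside of the seat, each leg's axis is inset half a diameter from the nearest pair of seat edges (so the leg's bounding box is flush with the corner).


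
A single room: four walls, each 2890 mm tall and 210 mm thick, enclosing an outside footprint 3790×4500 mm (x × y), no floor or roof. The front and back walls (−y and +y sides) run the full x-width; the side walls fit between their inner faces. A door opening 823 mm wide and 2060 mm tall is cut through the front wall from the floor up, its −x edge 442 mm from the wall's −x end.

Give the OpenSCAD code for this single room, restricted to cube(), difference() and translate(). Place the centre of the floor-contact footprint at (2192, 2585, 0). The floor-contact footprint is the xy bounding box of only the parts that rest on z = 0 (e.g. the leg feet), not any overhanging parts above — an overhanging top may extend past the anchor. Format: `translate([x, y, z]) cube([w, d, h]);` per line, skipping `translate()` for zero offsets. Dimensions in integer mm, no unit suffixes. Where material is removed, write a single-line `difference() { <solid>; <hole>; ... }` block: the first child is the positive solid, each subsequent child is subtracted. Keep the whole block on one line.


difference() { translate([297, 335, 0]) cube([3790, 210, 2890]); translate([739, 335, 0]) cube([823, 210, 2060]); }
translate([297, 4625, 0]) cube([3790, 210, 2890]);
translate([297, 545, 0]) cube([210, 4080, 2890]);
translate([3877, 545, 0]) cube([210, 4080, 2890]);


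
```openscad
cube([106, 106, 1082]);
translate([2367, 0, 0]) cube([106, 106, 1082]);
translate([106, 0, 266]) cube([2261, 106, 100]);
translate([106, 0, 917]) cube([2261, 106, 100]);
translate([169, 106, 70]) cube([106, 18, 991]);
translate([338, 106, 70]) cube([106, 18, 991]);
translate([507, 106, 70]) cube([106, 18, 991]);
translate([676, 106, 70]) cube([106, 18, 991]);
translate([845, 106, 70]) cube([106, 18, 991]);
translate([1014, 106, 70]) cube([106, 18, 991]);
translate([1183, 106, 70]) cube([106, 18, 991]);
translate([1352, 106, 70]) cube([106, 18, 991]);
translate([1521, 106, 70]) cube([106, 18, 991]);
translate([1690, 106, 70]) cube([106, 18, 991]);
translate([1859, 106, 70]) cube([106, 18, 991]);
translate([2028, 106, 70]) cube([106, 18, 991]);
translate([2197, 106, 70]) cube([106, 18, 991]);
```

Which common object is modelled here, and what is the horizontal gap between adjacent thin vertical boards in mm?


A fence section. The picket gap is 63 mm.

Two posts, two rails, 13 pickets — a fence section. Span 2261 mm holds 13 pickets of 106 mm with 14 equal gaps: ⌊(2261 − 13·106) / 14⌋ = 63 mm.


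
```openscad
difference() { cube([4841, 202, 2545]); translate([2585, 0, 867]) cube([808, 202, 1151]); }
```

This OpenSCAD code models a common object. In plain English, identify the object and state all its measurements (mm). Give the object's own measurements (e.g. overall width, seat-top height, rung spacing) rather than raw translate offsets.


A wall 4841 mm long (x), 202 mm thick (y), 2545 mm tall, with a rectangular window opening cut through it. The opening is 808 mm wide and 1151 mm tall; its sill is at z = 867 mm and its near (−x) edge is 2585 mm from the wall's −x end. The opening passes through the full wall thickness.


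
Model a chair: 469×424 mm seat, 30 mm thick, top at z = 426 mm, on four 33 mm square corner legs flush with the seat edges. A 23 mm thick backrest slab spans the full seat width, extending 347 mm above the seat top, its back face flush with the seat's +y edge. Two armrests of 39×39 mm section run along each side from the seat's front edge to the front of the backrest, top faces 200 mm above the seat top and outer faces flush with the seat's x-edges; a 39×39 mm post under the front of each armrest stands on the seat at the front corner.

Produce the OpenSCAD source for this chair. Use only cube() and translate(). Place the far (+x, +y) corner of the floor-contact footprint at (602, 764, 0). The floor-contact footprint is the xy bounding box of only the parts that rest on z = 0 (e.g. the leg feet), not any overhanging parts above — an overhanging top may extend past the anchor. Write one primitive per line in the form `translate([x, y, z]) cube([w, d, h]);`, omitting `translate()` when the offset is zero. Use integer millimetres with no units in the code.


// leg_h = 426 - 30 = 396
// arm post h = 200 - 39 = 161
translate([133, 340, 396]) cube([469, 424, 30]);
translate([133, 340, 0]) cube([33, 33, 396]);
translate([569, 340, 0]) cube([33, 33, 396]);
translate([133, 731, 0]) cube([33, 33, 396]);
translate([569, 731, 0]) cube([33, 33, 396]);
translate([133, 741, 426]) cube([469, 23, 347]);
translate([133, 340, 587]) cube([39, 401, 39]);
translate([563, 340, 587]) cube([39, 401, 39]);
translate([133, 340, 426]) cube([39, 39, 161]);
translate([563, 340, 426]) cube([39, 39, 161]);


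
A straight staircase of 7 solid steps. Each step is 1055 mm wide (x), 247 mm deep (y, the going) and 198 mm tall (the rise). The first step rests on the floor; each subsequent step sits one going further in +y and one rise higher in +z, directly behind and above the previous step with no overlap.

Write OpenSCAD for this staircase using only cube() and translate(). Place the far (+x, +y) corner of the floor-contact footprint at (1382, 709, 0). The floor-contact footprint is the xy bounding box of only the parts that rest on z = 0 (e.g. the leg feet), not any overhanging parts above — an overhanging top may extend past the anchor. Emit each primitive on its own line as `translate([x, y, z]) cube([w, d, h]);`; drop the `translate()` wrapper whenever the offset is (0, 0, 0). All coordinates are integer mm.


translate([327, 462, 0]) cube([1055, 247, 198]);
translate([327, 709, 198]) cube([1055, 247, 198]);
translate([327, 956, 396]) cube([1055, 247, 198]);
translate([327, 1203, 594]) cube([1055, 247, 198]);
translate([327, 1450, 792]) cube([1055, 247, 198]);
translate([327, 1697, 990]) cube([1055, 247, 198]);
translate([327, 1944, 1188]) cube([1055, 247, 198]);


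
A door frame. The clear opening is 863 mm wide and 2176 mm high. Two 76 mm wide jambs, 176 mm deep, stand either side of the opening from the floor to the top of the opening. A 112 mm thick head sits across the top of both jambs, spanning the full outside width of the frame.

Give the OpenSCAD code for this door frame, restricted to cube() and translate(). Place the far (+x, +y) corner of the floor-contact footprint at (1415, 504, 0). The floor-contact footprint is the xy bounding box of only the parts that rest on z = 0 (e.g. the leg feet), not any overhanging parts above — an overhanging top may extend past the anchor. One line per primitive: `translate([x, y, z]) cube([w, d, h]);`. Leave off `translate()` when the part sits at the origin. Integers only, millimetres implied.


translate([400, 328, 0]) cube([76, 176, 2176]);
translate([1339, 328, 0]) cube([76, 176, 2176]);
translate([400, 328, 2176]) cube([1015, 176, 112]);


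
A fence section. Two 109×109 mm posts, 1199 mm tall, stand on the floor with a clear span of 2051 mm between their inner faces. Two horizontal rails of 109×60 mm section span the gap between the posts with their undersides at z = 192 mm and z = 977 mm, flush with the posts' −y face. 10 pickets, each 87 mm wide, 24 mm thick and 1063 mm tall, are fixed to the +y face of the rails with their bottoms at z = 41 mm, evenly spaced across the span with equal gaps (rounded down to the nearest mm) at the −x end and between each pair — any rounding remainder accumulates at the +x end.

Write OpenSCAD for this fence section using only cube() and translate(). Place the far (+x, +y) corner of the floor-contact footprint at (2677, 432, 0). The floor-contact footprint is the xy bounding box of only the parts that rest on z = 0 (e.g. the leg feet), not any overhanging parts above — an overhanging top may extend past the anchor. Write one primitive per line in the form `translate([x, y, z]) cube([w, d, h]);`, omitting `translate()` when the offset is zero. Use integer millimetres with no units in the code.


translate([408, 323, 0]) cube([109, 109, 1199]);
translate([2568, 323, 0]) cube([109, 109, 1199]);
translate([517, 323, 192]) cube([2051, 109, 60]);
translate([517, 323, 977]) cube([2051, 109, 60]);
translate([624, 432, 41]) cube([87, 24, 1063]);
translate([818, 432, 41]) cube([87, 24, 1063]);
translate([1012, 432, 41]) cube([87, 24, 1063]);
translate([1206, 432, 41]) cube([87, 24, 1063]);
translate([1400, 432, 41]) cube([87, 24, 1063]);
translate([1594, 432, 41]) cube([87, 24, 1063]);
translate([1788, 432, 41]) cube([87, 24, 1063]);
translate([1982, 432, 41]) cube([87, 24, 1063]);
translate([2176, 432, 41]) cube([87, 24, 1063]);
translate([2370, 432, 41]) cube([87, 24, 1063]);


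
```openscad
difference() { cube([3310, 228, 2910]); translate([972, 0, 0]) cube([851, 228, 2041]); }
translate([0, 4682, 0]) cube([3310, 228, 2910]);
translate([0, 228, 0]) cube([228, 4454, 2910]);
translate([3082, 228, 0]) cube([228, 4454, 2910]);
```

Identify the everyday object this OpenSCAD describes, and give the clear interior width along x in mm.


A single room. The interior width is 2854 mm.

Four walls enclosing a rectangle with a door in the front wall — a room. Outside width 3310 minus two 228 mm walls gives 2854 mm.


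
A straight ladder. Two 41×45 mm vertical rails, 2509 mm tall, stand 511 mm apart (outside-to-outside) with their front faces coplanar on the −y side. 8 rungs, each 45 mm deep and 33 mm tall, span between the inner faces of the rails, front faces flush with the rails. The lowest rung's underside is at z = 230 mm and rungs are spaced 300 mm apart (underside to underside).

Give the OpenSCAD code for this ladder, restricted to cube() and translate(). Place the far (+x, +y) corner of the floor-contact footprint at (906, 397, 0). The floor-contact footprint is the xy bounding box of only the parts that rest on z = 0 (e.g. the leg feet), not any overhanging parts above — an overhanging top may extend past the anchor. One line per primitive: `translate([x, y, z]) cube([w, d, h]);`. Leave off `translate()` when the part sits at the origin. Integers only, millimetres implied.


// rung span = 511 - 2*41 = 429
// rung[k] z = 230 + k*300
translate([395, 352, 0]) cube([41, 45, 2509]);
translate([865, 352, 0]) cube([41, 45, 2509]);
translate([436, 352, 230]) cube([429, 45, 33]);
translate([436, 352, 530]) cube([429, 45, 33]);
translate([436, 352, 830]) cube([429, 45, 33]);
translate([436, 352, 1130]) cube([429, 45, 33]);
translate([436, 352, 1430]) cube([429, 45, 33]);
translate([436, 352, 1730]) cube([429, 45, 33]);
translate([436, 352, 2030]) cube([429, 45, 33]);
translate([436, 352, 2330]) cube([429, 45, 33]);


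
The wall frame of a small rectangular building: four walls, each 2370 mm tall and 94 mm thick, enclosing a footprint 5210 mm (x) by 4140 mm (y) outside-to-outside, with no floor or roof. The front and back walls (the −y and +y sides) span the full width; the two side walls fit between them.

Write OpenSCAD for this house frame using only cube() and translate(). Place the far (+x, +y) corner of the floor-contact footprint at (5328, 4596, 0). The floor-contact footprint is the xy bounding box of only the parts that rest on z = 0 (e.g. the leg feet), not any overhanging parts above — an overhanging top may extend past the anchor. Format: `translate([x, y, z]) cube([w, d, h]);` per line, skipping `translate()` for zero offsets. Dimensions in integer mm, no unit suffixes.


translate([118, 456, 0]) cube([5210, 94, 2370]);
translate([118, 4502, 0]) cube([5210, 94, 2370]);
translate([118, 550, 0]) cube([94, 3952, 2370]);
translate([5234, 550, 0]) cube([94, 3952, 2370]);


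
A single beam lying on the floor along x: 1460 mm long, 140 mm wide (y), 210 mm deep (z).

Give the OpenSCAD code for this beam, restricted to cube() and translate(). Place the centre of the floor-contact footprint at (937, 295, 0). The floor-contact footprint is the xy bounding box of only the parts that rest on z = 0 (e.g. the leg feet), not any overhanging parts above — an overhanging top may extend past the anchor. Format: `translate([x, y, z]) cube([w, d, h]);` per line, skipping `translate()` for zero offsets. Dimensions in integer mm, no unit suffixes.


translate([207, 225, 0]) cube([1460, 140, 210]);


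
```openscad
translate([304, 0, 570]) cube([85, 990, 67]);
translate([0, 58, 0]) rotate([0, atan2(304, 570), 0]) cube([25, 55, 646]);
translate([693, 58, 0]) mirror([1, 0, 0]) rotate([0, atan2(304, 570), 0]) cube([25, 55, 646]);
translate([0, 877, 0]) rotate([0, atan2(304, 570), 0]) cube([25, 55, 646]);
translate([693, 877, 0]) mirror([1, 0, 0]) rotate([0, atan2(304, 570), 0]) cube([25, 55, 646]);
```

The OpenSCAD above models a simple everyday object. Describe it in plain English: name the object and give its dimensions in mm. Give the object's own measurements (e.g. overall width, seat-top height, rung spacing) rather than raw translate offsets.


A sawhorse. A 85×990×67 mm beam (x, y, z) sits on two A-frame leg pairs. Each pair is two raked legs of 25×55 mm section (55 mm along y) splaying symmetrically in x. Each leg rises 570 mm vertically over 304 mm of horizontal reach and is 646 mm long along its own axis. Every leg's outer bottom edge rests on the floor and its outer top edge meets a bottom edge of the beam — the left legs (tilting toward +x) meet the beam's −x bottom edge, the right legs (their mirror images, tilting toward −x) meet its +x bottom edge — so the leg tops tuck under the beam, the beam's underside is 570 mm above the floor, and the feet are 693 mm apart outside-to-outside with the beam centred between them. The two leg pairs are set in 58 mm from either end of the beam.


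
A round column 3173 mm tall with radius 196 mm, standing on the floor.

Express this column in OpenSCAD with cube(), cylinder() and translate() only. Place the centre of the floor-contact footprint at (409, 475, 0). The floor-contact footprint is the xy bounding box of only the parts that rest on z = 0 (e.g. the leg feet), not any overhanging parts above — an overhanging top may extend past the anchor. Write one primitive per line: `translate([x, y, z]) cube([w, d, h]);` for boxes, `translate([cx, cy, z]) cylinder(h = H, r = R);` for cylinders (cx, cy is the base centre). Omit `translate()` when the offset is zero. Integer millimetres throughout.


translate([409, 475, 0]) cylinder(h = 3173, r = 196);


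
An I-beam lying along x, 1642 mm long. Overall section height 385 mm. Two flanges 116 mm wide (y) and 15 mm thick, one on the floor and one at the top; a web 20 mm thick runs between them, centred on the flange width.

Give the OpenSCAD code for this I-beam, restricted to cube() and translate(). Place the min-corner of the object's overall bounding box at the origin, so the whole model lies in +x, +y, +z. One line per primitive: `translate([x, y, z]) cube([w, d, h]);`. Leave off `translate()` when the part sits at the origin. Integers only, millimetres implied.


cube([1642, 116, 15]);
translate([0, 48, 15]) cube([1642, 20, 355]);
translate([0, 0, 370]) cube([1642, 116, 15]);


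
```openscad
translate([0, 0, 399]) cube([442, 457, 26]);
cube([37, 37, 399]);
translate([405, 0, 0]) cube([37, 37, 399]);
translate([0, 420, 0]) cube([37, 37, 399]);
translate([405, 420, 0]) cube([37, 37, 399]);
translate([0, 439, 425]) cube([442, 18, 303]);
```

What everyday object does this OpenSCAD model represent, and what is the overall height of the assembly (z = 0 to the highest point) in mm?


A chair. The overall height is 728 mm.

A slab on four corner posts with a tall panel at the back — a chair. The seat slab sits at z = 399 with thickness 26, and the 303 mm backrest starts at the seat top, so the overall height is 399 + 26 + 303 = 728 mm.


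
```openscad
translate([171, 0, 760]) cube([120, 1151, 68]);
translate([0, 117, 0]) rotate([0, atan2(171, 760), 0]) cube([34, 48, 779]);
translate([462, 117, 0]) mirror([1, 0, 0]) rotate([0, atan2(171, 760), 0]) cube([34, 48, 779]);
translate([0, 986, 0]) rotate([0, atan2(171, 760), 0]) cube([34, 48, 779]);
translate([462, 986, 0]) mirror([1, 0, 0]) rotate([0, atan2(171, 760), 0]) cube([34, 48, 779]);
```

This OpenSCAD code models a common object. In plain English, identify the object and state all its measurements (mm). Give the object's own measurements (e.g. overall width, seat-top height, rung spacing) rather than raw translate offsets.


A sawhorse. A 120×1151×68 mm beam (x, y, z) sits on two A-frame leg pairs. Each pair is two raked legs of 34×48 mm section (48 mm along y) splaying symmetrically in x. Each leg rises 760 mm vertically over 171 mm of horizontal reach and is 779 mm long along its own axis. Every leg's outer bottom edge rests on the floor and its outer top edge meets a bottom edge of the beam — the left legs (tilting toward +x) meet the beam's −x bottom edge, the right legs (their mirror images, tilting toward −x) meet its +x bottom edge — so the leg tops tuck under the beam, the beam's underside is 760 mm above the floor, and the feet are 462 mm apart outside-to-outside with the beam centred between them. The two leg pairs are set in 117 mm from either end of the beam.


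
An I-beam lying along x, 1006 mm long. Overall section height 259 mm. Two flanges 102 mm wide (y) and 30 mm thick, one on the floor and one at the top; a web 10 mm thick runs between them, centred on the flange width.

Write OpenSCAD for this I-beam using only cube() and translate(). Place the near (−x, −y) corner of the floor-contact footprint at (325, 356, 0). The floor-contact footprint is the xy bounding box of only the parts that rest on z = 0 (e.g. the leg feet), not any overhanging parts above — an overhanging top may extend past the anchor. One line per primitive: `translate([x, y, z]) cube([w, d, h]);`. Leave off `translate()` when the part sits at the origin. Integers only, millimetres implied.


translate([325, 356, 0]) cube([1006, 102, 30]);
translate([325, 402, 30]) cube([1006, 10, 199]);
translate([325, 356, 229]) cube([1006, 102, 30]);
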